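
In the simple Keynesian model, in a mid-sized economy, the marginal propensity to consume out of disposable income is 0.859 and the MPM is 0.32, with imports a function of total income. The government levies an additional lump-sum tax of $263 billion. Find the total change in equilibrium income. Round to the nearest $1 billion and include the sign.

−$490 billion

A lump-sum tax change of +$263 billion shifts disposable income by −$263 billion; first-round consumption changes by −c × ΔT = −0.859 × (+$263 billion) = −$225.917 billion.
Expenditure multiplier = 1/(1 − c + m) = 1/(1 − 0.859 + 0.32) = 1/0.461 ≈ 2.169.
The tax multiplier is −c × k ≈ −1.863, so ΔY = k × (−c·ΔT) = (−$225.917 billion) / 0.461 ≈ −$490 billion.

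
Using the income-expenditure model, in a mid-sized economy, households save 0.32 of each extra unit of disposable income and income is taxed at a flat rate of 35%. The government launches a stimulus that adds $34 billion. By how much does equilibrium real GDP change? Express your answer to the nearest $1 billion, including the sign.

+$61 billion

MPC = 1 − MPS = 1 − 0.32 = 0.68.
Expenditure multiplier = 1/(1 − c(1−t)) = 1/(1 − 0.68×0.65) = 1/0.558 ≈ 1.792.
ΔY = k × ΔG = (+$34 billion) / 0.558 ≈ +$61 billion.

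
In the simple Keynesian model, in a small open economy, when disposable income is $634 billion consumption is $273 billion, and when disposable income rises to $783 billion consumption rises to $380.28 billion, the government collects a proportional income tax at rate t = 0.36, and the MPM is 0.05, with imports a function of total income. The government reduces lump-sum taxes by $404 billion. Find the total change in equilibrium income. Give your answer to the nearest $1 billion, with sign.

+$494 billion

MPC = ΔC/ΔYd = (380.28 − 273)/(783 − 634) = 107.28/149 = 0.72.
A lump-sum tax change of −$404 billion shifts disposable income by +$404 billion; first-round consumption changes by −c × ΔT = −0.72 × (−$404 billion) = +$290.88 billion.
Expenditure multiplier = 1/(1 − c(1−t) + m) = 1/(1 − 0.72×0.64 + 0.05) = 1/0.5892 ≈ 1.697.
The tax multiplier is −c × k ≈ −1.222, so ΔY = k × (−c·ΔT) = (+$290.88 billion) / 0.5892 ≈ +$494 billion.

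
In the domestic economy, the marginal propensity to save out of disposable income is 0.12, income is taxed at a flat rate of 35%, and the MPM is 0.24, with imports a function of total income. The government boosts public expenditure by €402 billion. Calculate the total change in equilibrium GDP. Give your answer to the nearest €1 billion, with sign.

+€602 billion

MPC = 1 − MPS = 1 − 0.12 = 0.88.
Government-spending multiplier = 1/(1 − c(1−t) + m) = 1/(1 − 0.88×0.65 + 0.24) = 1/0.668 ≈ 1.497.
ΔY = k × ΔG = (+€402 billion) / 0.668 ≈ +€602 billion.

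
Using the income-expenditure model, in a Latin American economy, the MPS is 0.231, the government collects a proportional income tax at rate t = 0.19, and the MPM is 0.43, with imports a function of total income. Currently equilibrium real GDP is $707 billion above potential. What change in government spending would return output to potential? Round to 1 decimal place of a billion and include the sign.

−$570.6 billion

MPC = 1 − MPS = 1 − 0.231 = 0.769.
Spending multiplier = 1/(1 − c(1−t) + m) = 1/(1 − 0.769×0.81 + 0.43) = 1/0.80711 ≈ 1.239.
Need ΔY = −$707 billion, so ΔG = ΔY/k = (−$707 billion) × 0.80711 ≈ −$570.6 billion.
The government should cut government spending by $570.6 billion.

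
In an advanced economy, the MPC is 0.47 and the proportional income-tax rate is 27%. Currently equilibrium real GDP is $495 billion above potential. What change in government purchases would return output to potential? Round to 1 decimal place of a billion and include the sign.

Spending multiplier = 1/(1 − c(1−t)) = 1/(1 − 0.47×0.73) = 1/0.6569 ≈ 1.522.
Need ΔY = −$495 billion, so ΔG = ΔY/k = (−$495 billion) × 0.6569 ≈ −$325.2 billion.
The government should cut government purchases by $325.2 billion.

−$325.2 billion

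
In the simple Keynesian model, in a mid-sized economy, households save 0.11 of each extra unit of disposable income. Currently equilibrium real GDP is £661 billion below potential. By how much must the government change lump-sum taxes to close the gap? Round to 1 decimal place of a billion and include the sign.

−£81.7 billion

MPC = 1 − MPS = 1 − 0.11 = 0.89.
Spending multiplier = 1/(1 − MPC) = 1/(1 − 0.89) = 1/0.11 ≈ 9.091.
Tax multiplier = −c·k = −0.89/0.11 ≈ −8.091. Need ΔY = +£661 billion, so ΔT = ΔY/(−c·k) = −(+£661 billion) × 0.11 / 0.89 ≈ −£81.7 billion.
The government should cut lump-sum taxes by £81.7 billion.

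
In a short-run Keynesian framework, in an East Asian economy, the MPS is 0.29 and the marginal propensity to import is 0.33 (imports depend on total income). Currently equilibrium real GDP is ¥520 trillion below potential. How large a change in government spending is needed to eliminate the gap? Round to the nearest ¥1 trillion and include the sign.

MPC = 1 − MPS = 1 − 0.29 = 0.71.
Spending multiplier = 1/(1 − c + m) = 1/(1 − 0.71 + 0.33) = 1/0.62 ≈ 1.613.
Need ΔY = +¥520 trillion, so ΔG = ΔY/k = (+¥520 trillion) × 0.62 ≈ +¥322 trillion.
The government should increase government spending by ¥322 trillion.

+¥322 trillion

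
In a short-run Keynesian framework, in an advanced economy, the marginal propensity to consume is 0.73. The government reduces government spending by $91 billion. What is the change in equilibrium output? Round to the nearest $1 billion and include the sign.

−$337 billion

Expenditure multiplier = 1/(1 − MPC) = 1/(1 − 0.73) = 1/0.27 ≈ 3.704.
ΔY = k × ΔG = (−$91 billion) / 0.27 ≈ −$337 billion.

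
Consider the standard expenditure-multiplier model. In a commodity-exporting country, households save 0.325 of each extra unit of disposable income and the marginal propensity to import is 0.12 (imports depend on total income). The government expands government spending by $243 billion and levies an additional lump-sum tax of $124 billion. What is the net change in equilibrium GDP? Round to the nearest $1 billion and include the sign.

+$358 billion

MPC = 1 − MPS = 1 − 0.325 = 0.675.
Expenditure multiplier = 1/(1 − c + m) = 1/(1 − 0.675 + 0.12) = 1/0.445 ≈ 2.247.
ΔG contributes k·ΔG = (+$243 billion) / 0.445 ≈ +$546.1 billion.
ΔT of +$124 billion changes first-round spending by −c·ΔT = −$83.7 billion, contributing k·(−c·ΔT) = (−$83.7 billion) / 0.445 ≈ −$188.1 billion.
Net ΔY = k(ΔG − c·ΔT) = (+$159.3 billion) / 0.445 ≈ +$358 billion.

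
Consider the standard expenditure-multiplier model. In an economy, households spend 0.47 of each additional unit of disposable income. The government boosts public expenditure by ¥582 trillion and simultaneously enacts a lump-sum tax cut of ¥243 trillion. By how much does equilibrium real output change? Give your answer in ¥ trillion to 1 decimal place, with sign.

+¥1,313.6 trillion

Expenditure multiplier = 1/(1 − MPC) = 1/(1 − 0.47) = 1/0.53 ≈ 1.887.
ΔG contributes k·ΔG = (+¥582 trillion) / 0.53 ≈ +¥1,098.1 trillion.
ΔT of −¥243 trillion changes first-round spending by −c·ΔT = +¥114.21 trillion, contributing k·(−c·ΔT) = (+¥114.21 trillion) / 0.53 ≈ +¥215.5 trillion.
Net ΔY = k(ΔG − c·ΔT) = (+¥696.21 trillion) / 0.53 ≈ +¥1,313.6 trillion.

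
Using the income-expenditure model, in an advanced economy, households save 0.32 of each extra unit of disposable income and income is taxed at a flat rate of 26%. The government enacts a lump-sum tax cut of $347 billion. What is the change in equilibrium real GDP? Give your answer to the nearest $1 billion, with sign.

+$475 billion

MPC = 1 − MPS = 1 − 0.32 = 0.68.
A lump-sum tax change of −$347 billion shifts disposable income by +$347 billion; first-round consumption changes by −c × ΔT = −0.68 × (−$347 billion) = +$235.96 billion.
Expenditure multiplier = 1/(1 − c(1−t)) = 1/(1 − 0.68×0.74) = 1/0.4968 ≈ 2.013.
The tax multiplier is −c × k ≈ −1.369, so ΔY = k × (−c·ΔT) = (+$235.96 billion) / 0.4968 ≈ +$475 billion.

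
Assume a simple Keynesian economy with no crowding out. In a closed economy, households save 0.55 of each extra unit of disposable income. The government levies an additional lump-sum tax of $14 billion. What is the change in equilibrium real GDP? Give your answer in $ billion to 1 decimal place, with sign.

MPC = 1 − MPS = 1 − 0.55 = 0.45.
A lump-sum tax change of +$14 billion shifts disposable income by −$14 billion; first-round consumption changes by −c × ΔT = −0.45 × (+$14 billion) = −$6.3 billion.
Expenditure multiplier = 1/(1 − MPC) = 1/(1 − 0.45) = 1/0.55 ≈ 1.818.
The tax multiplier is −c × k ≈ −0.818, so ΔY = k × (−c·ΔT) = (−$6.3 billion) / 0.55 ≈ −$11.5 billion.

−$11.5 billion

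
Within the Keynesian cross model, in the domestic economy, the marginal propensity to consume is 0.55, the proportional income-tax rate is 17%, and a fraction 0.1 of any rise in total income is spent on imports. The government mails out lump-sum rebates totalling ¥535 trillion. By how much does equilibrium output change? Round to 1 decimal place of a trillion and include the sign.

A lump-sum tax change of −¥535 trillion shifts disposable income by +¥535 trillion; first-round consumption changes by −c × ΔT = −0.55 × (−¥535 trillion) = +¥294.25 trillion.
Expenditure multiplier = 1/(1 − c(1−t) + m) = 1/(1 − 0.55×0.83 + 0.1) = 1/0.6435 ≈ 1.554.
The tax multiplier is −c × k ≈ −0.855, so ΔY = k × (−c·ΔT) = (+¥294.25 trillion) / 0.6435 ≈ +¥457.3 trillion.

+¥457.3 trillion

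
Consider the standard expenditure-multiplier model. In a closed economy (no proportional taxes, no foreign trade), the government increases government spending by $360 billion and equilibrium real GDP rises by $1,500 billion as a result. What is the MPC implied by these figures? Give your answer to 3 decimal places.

Implied spending multiplier k = ΔY/ΔG = 1,500/360 ≈ 4.1667.
Since k = 1/(1 − MPC), MPC = 1 − 1/k = 1 − ΔG/ΔY = 1 − 360/1,500 = 0.760.

0.760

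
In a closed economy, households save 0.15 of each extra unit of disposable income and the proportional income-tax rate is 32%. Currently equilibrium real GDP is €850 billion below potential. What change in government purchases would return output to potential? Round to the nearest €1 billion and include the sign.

MPC = 1 − MPS = 1 − 0.15 = 0.85.
Spending multiplier = 1/(1 − c(1−t)) = 1/(1 − 0.85×0.68) = 1/0.422 ≈ 2.37.
Need ΔY = +€850 billion, so ΔG = ΔY/k = (+€850 billion) × 0.422 ≈ +€359 billion.
The government should increase government purchases by €359 billion.

+€359 billion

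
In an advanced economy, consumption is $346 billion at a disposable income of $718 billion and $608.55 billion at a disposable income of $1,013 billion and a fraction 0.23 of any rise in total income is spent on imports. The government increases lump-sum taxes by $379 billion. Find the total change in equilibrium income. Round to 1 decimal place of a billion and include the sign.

−$992.1 billion

MPC = ΔC/ΔYd = (608.55 − 346)/(1,013 − 718) = 262.55/295 = 0.89.
A lump-sum tax change of +$379 billion shifts disposable income by −$379 billion; first-round consumption changes by −c × ΔT = −0.89 × (+$379 billion) = −$337.31 billion.
Expenditure multiplier = 1/(1 − c + m) = 1/(1 − 0.89 + 0.23) = 1/0.34 ≈ 2.941.
The tax multiplier is −c × k ≈ −2.618, so ΔY = k × (−c·ΔT) = (−$337.31 billion) / 0.34 ≈ −$992.1 billion.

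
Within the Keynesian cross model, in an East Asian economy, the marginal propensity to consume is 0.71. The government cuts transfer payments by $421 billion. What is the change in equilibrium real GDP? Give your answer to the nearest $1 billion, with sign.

The transfer change shifts disposable income by −$421 billion, so first-round consumption changes by c·ΔTR = 0.71 × (−$421 billion) = −$298.91 billion.
Expenditure multiplier = 1/(1 − MPC) = 1/(1 − 0.71) = 1/0.29 ≈ 3.448.
The transfer multiplier is c × k ≈ 2.448, so ΔY = k × (c·ΔTR) = (−$298.91 billion) / 0.29 ≈ −$1,031 billion.

−$1,031 billion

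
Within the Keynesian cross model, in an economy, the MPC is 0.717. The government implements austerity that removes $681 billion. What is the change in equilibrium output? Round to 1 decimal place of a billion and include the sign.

−$2,406.4 billion

Government-spending multiplier = 1/(1 − MPC) = 1/(1 − 0.717) = 1/0.283 ≈ 3.534.
ΔY = k × ΔG = (−$681 billion) / 0.283 ≈ −$2,406.4 billion.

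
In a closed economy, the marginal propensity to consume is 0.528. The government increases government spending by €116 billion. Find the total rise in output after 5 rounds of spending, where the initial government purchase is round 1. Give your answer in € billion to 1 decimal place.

€235.7 billion

Round 1 adds ΔG = €116 billion; each later round is MPC = 0.528 times the previous.
After 5 rounds: 116 + 61.248 + 32.338944 + 17.074962432 + 9.015580164096 = ΔG·(1 − c^5)/(1 − c) = 116 × (1 − 0.041036433850368)/0.472 ≈ €235.7 billion.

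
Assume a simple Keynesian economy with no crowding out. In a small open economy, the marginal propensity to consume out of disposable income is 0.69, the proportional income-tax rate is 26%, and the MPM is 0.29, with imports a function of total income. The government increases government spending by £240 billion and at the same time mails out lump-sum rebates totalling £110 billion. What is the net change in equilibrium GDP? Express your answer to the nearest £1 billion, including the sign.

+£405 billion

Expenditure multiplier = 1/(1 − c(1−t) + m) = 1/(1 − 0.69×0.74 + 0.29) = 1/0.7794 ≈ 1.283.
ΔG contributes k·ΔG = (+£240 billion) / 0.7794 ≈ +£307.9 billion.
ΔT of −£110 billion changes first-round spending by −c·ΔT = +£75.9 billion, contributing k·(−c·ΔT) = (+£75.9 billion) / 0.7794 ≈ +£97.4 billion.
Net ΔY = k(ΔG − c·ΔT) = (+£315.9 billion) / 0.7794 ≈ +£405 billion.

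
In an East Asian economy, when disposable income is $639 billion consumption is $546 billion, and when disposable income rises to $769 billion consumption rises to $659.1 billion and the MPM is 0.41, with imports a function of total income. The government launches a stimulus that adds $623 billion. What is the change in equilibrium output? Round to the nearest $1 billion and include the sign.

+$1,154 billion

MPC = ΔC/ΔYd = (659.1 − 546)/(769 − 639) = 113.1/130 = 0.87.
Spending multiplier = 1/(1 − c + m) = 1/(1 − 0.87 + 0.41) = 1/0.54 ≈ 1.852.
ΔY = k × ΔG = (+$623 billion) / 0.54 ≈ +$1,154 billion.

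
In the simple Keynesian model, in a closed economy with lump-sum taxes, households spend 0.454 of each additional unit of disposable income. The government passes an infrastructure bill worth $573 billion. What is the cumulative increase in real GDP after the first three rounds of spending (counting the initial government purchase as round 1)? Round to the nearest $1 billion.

Round 1 adds ΔG = $573 billion; each later round is MPC = 0.454 times the previous.
After 3 rounds: 573 + 260.142 + 118.104468 = ΔG·(1 − c^3)/(1 − c) = 573 × (1 − 0.093576664)/0.546 ≈ $951 billion.

$951 billion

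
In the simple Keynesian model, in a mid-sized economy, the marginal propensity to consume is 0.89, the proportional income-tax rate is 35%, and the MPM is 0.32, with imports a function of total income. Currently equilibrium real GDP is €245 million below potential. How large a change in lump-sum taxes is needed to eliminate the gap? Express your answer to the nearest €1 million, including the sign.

Spending multiplier = 1/(1 − c(1−t) + m) = 1/(1 − 0.89×0.65 + 0.32) = 1/0.7415 ≈ 1.349.
Tax multiplier = −c·k = −0.89/0.7415 ≈ −1.2. Need ΔY = +€245 million, so ΔT = ΔY/(−c·k) = −(+€245 million) × 0.7415 / 0.89 ≈ −€204 million.
The government should cut lump-sum taxes by €204 million.

−€204 million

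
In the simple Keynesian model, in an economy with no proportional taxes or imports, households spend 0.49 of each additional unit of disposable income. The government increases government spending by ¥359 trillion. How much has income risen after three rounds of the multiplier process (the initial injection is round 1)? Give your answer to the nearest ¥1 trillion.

¥621 trillion

Round 1 adds ΔG = ¥359 trillion; each later round is MPC = 0.49 times the previous.
After 3 rounds: 359 + 175.91 + 86.1959 = ΔG·(1 − c^3)/(1 − c) = 359 × (1 − 0.117649)/0.51 ≈ ¥621 trillion.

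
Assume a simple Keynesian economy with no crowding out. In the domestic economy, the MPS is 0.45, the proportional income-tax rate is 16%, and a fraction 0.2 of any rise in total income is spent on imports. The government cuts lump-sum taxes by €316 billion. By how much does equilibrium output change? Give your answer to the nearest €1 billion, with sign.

MPC = 1 − MPS = 1 − 0.45 = 0.55.
A lump-sum tax change of −€316 billion shifts disposable income by +€316 billion; first-round consumption changes by −c × ΔT = −0.55 × (−€316 billion) = +€173.8 billion.
Expenditure multiplier = 1/(1 − c(1−t) + m) = 1/(1 − 0.55×0.84 + 0.2) = 1/0.738 ≈ 1.355.
The tax multiplier is −c × k ≈ −0.745, so ΔY = k × (−c·ΔT) = (+€173.8 billion) / 0.738 ≈ +€236 billion.

+€236 billion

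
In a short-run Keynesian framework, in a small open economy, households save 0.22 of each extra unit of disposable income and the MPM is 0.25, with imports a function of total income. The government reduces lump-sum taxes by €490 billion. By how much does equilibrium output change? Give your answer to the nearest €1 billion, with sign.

+€813 billion

MPC = 1 − MPS = 1 − 0.22 = 0.78.
A lump-sum tax change of −€490 billion shifts disposable income by +€490 billion; first-round consumption changes by −c × ΔT = −0.78 × (−€490 billion) = +€382.2 billion.
Expenditure multiplier = 1/(1 − c + m) = 1/(1 − 0.78 + 0.25) = 1/0.47 ≈ 2.128.
The tax multiplier is −c × k ≈ −1.66, so ΔY = k × (−c·ΔT) = (+€382.2 billion) / 0.47 ≈ +€813 billion.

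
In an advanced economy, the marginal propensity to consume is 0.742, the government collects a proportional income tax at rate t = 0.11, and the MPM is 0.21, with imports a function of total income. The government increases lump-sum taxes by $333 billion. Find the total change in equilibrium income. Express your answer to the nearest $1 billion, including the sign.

A lump-sum tax change of +$333 billion shifts disposable income by −$333 billion; first-round consumption changes by −c × ΔT = −0.742 × (+$333 billion) = −$247.086 billion.
Expenditure multiplier = 1/(1 − c(1−t) + m) = 1/(1 − 0.742×0.89 + 0.21) = 1/0.54962 ≈ 1.819.
The tax multiplier is −c × k ≈ −1.35, so ΔY = k × (−c·ΔT) = (−$247.086 billion) / 0.54962 ≈ −$450 billion.

−$450 billion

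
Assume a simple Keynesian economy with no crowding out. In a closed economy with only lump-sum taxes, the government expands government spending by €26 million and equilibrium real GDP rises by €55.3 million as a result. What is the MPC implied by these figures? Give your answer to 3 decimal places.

0.530

Implied spending multiplier k = ΔY/ΔG = 55.3/26 ≈ 2.1269.
Since k = 1/(1 − MPC), MPC = 1 − 1/k = 1 − ΔG/ΔY = 1 − 26/55.3 ≈ 0.530.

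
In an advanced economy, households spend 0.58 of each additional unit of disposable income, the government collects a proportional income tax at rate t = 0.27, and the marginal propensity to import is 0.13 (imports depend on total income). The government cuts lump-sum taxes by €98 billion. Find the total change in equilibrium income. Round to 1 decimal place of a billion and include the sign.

A lump-sum tax change of −€98 billion shifts disposable income by +€98 billion; first-round consumption changes by −c × ΔT = −0.58 × (−€98 billion) = +€56.84 billion.
Expenditure multiplier = 1/(1 − c(1−t) + m) = 1/(1 − 0.58×0.73 + 0.13) = 1/0.7066 ≈ 1.415.
The tax multiplier is −c × k ≈ −0.821, so ΔY = k × (−c·ΔT) = (+€56.84 billion) / 0.7066 ≈ +€80.4 billion.

+€80.4 billion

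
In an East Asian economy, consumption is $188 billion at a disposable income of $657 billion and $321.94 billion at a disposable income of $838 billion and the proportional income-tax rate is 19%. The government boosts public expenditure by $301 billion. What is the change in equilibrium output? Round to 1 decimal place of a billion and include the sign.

MPC = ΔC/ΔYd = (321.94 − 188)/(838 − 657) = 133.94/181 = 0.74.
Spending multiplier = 1/(1 − c(1−t)) = 1/(1 − 0.74×0.81) = 1/0.4006 ≈ 2.496.
ΔY = k × ΔG = (+$301 billion) / 0.4006 ≈ +$751.4 billion.

+$751.4 billion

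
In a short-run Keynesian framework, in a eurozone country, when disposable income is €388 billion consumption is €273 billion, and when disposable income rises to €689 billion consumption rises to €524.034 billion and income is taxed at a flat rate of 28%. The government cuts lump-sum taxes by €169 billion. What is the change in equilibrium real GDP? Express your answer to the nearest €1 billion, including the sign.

MPC = ΔC/ΔYd = (524.034 − 273)/(689 − 388) = 251.034/301 = 0.834.
A lump-sum tax change of −€169 billion shifts disposable income by +€169 billion; first-round consumption changes by −c × ΔT = −0.834 × (−€169 billion) = +€140.946 billion.
Expenditure multiplier = 1/(1 − c(1−t)) = 1/(1 − 0.834×0.72) = 1/0.39952 ≈ 2.503.
The tax multiplier is −c × k ≈ −2.088, so ΔY = k × (−c·ΔT) = (+€140.946 billion) / 0.39952 ≈ +€353 billion.

+€353 billion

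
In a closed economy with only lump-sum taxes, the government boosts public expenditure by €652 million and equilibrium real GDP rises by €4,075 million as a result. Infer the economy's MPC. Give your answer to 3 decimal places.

Implied spending multiplier k = ΔY/ΔG = 4,075/652 = 6.25.
Since k = 1/(1 − MPC), MPC = 1 − 1/k = 1 − ΔG/ΔY = 1 − 652/4,075 = 0.840.

0.840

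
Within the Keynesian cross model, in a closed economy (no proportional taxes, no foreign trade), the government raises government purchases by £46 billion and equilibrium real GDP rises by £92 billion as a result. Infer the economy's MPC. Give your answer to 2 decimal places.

Implied spending multiplier k = ΔY/ΔG = 92/46 = 2.
Since k = 1/(1 − MPC), MPC = 1 − 1/k = 1 − ΔG/ΔY = 1 − 46/92 = 0.50.

0.50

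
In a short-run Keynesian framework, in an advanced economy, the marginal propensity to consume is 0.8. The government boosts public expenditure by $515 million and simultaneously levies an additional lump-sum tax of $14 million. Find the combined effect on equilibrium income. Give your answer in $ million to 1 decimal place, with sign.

+$2,519.0 million

Expenditure multiplier = 1/(1 − MPC) = 1/(1 − 0.8) = 1/0.2 = 5.
ΔG contributes k·ΔG = (+$515 million) / 0.2 = +$2,575 million.
ΔT of +$14 million changes first-round spending by −c·ΔT = −$11.2 million, contributing k·(−c·ΔT) = (−$11.2 million) / 0.2 = −$56 million.
Net ΔY = k(ΔG − c·ΔT) = (+$503.8 million) / 0.2 = +$2,519 million.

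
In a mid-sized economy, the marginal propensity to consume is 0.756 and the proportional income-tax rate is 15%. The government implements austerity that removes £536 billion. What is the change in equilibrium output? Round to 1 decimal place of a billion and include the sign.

Government-spending multiplier = 1/(1 − c(1−t)) = 1/(1 − 0.756×0.85) = 1/0.3574 ≈ 2.798.
ΔY = k × ΔG = (−£536 billion) / 0.3574 ≈ −£1,499.7 billion.

−£1,499.7 billion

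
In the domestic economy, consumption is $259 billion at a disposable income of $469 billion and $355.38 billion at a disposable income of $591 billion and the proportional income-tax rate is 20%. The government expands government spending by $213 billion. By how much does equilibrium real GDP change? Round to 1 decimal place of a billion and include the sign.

MPC = ΔC/ΔYd = (355.38 − 259)/(591 − 469) = 96.38/122 = 0.79.
Expenditure multiplier = 1/(1 − c(1−t)) = 1/(1 − 0.79×0.8) = 1/0.368 ≈ 2.717.
ΔY = k × ΔG = (+$213 billion) / 0.368 ≈ +$578.8 billion.

+$578.8 billion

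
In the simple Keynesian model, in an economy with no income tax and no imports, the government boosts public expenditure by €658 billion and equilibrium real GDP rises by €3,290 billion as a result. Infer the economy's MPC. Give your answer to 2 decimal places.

0.80

Implied spending multiplier k = ΔY/ΔG = 3,290/658 = 5.
Since k = 1/(1 − MPC), MPC = 1 − 1/k = 1 − ΔG/ΔY = 1 − 658/3,290 = 0.80.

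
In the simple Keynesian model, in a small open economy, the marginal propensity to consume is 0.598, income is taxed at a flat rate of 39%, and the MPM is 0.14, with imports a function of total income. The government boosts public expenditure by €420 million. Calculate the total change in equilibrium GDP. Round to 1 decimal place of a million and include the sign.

Government-spending multiplier = 1/(1 − c(1−t) + m) = 1/(1 − 0.598×0.61 + 0.14) = 1/0.77522 ≈ 1.29.
ΔY = k × ΔG = (+€420 million) / 0.77522 ≈ +€541.8 million.

+€541.8 million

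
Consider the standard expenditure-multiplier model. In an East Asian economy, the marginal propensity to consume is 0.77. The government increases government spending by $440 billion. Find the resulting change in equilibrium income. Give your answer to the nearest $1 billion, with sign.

+$1,913 billion

Government-spending multiplier = 1/(1 − MPC) = 1/(1 − 0.77) = 1/0.23 ≈ 4.348.
ΔY = k × ΔG = (+$440 billion) / 0.23 ≈ +$1,913 billion.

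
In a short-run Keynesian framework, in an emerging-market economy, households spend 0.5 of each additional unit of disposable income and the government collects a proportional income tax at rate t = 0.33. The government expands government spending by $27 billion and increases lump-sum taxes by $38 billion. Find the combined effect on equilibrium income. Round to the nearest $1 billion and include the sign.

Expenditure multiplier = 1/(1 − c(1−t)) = 1/(1 − 0.5×0.67) = 1/0.665 ≈ 1.504.
ΔG contributes k·ΔG = (+$27 billion) / 0.665 ≈ +$40.6 billion.
ΔT of +$38 billion changes first-round spending by −c·ΔT = −$19 billion, contributing k·(−c·ΔT) = (−$19 billion) / 0.665 ≈ −$28.6 billion.
Net ΔY = k(ΔG − c·ΔT) = (+$8 billion) / 0.665 ≈ +$12 billion.

+$12 billion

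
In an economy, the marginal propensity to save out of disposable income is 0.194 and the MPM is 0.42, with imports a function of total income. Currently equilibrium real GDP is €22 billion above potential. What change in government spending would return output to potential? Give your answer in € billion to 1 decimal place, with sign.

MPC = 1 − MPS = 1 − 0.194 = 0.806.
Spending multiplier = 1/(1 − c + m) = 1/(1 − 0.806 + 0.42) = 1/0.614 ≈ 1.629.
Need ΔY = −€22 billion, so ΔG = ΔY/k = (−€22 billion) × 0.614 ≈ −€13.5 billion.
The government should cut government spending by €13.5 billion.

−€13.5 billion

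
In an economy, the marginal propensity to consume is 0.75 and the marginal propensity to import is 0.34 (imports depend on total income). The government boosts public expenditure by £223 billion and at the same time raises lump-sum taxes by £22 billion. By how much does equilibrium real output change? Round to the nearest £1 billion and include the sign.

Expenditure multiplier = 1/(1 − c + m) = 1/(1 − 0.75 + 0.34) = 1/0.59 ≈ 1.695.
ΔG contributes k·ΔG = (+£223 billion) / 0.59 ≈ +£378 billion.
ΔT of +£22 billion changes first-round spending by −c·ΔT = −£16.5 billion, contributing k·(−c·ΔT) = (−£16.5 billion) / 0.59 ≈ −£28 billion.
Net ΔY = k(ΔG − c·ΔT) = (+£206.5 billion) / 0.59 = +£350 billion.

+£350 billion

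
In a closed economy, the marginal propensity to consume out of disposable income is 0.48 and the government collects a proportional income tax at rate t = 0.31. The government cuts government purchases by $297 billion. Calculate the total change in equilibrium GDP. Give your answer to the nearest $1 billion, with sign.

Government-spending multiplier = 1/(1 − c(1−t)) = 1/(1 − 0.48×0.69) = 1/0.6688 ≈ 1.495.
ΔY = k × ΔG = (−$297 billion) / 0.6688 ≈ −$444 billion.

−$444 billion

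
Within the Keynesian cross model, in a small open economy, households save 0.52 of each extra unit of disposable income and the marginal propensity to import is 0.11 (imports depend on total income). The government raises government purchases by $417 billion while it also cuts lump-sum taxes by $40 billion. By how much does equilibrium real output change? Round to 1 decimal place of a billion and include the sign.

MPC = 1 − MPS = 1 − 0.52 = 0.48.
Expenditure multiplier = 1/(1 − c + m) = 1/(1 − 0.48 + 0.11) = 1/0.63 ≈ 1.587.
ΔG contributes k·ΔG = (+$417 billion) / 0.63 ≈ +$661.9 billion.
ΔT of −$40 billion changes first-round spending by −c·ΔT = +$19.2 billion, contributing k·(−c·ΔT) = (+$19.2 billion) / 0.63 ≈ +$30.5 billion.
Net ΔY = k(ΔG − c·ΔT) = (+$436.2 billion) / 0.63 ≈ +$692.4 billion.

+$692.4 billion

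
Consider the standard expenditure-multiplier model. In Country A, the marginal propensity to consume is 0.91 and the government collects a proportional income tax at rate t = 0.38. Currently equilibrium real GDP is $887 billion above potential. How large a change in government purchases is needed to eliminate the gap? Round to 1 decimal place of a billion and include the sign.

−$386.6 billion

Spending multiplier = 1/(1 − c(1−t)) = 1/(1 − 0.91×0.62) = 1/0.4358 ≈ 2.295.
Need ΔY = −$887 billion, so ΔG = ΔY/k = (−$887 billion) × 0.4358 ≈ −$386.6 billion.
The government should cut government purchases by $386.6 billion.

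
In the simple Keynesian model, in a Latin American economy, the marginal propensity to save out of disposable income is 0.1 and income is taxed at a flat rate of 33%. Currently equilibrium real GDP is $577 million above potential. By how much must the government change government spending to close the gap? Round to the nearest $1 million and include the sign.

−$229 million

MPC = 1 − MPS = 1 − 0.1 = 0.9.
Spending multiplier = 1/(1 − c(1−t)) = 1/(1 − 0.9×0.67) = 1/0.397 ≈ 2.519.
Need ΔY = −$577 million, so ΔG = ΔY/k = (−$577 million) × 0.397 ≈ −$229 million.
The government should cut government spending by $229 million.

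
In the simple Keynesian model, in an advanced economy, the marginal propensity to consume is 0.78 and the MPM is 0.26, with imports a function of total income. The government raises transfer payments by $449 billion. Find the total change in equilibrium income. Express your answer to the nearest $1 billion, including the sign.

The transfer change shifts disposable income by +$449 billion, so first-round consumption changes by c·ΔTR = 0.78 × (+$449 billion) = +$350.22 billion.
Expenditure multiplier = 1/(1 − c + m) = 1/(1 − 0.78 + 0.26) = 1/0.48 ≈ 2.083.
The transfer multiplier is c × k = 1.625, so ΔY = k × (c·ΔTR) = (+$350.22 billion) / 0.48 ≈ +$730 billion.

+$730 billion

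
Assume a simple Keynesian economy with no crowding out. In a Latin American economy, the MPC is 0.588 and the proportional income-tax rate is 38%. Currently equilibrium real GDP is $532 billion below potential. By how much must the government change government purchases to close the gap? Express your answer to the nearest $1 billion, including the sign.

+$338 billion

Spending multiplier = 1/(1 − c(1−t)) = 1/(1 − 0.588×0.62) = 1/0.63544 ≈ 1.574.
Need ΔY = +$532 billion, so ΔG = ΔY/k = (+$532 billion) × 0.63544 ≈ +$338 billion.
The government should increase government purchases by $338 billion.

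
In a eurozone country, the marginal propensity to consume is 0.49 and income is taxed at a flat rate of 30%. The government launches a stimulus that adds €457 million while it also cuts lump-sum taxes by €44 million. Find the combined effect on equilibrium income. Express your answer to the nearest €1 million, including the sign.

+€728 million

Expenditure multiplier = 1/(1 − c(1−t)) = 1/(1 − 0.49×0.7) = 1/0.657 ≈ 1.522.
ΔG contributes k·ΔG = (+€457 million) / 0.657 ≈ +€695.6 million.
ΔT of −€44 million changes first-round spending by −c·ΔT = +€21.56 million, contributing k·(−c·ΔT) = (+€21.56 million) / 0.657 ≈ +€32.8 million.
Net ΔY = k(ΔG − c·ΔT) = (+€478.56 million) / 0.657 ≈ +€728 million.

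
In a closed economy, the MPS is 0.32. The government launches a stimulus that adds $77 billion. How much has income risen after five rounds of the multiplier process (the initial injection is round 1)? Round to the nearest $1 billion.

MPC = 1 − MPS = 1 − 0.32 = 0.68.
Round 1 adds ΔG = $77 billion; each later round is MPC = 0.68 times the previous.
After 5 rounds: 77 + 52.36 + 35.6048 + 24.211264 + 16.46365952 = ΔG·(1 − c^5)/(1 − c) = 77 × (1 − 0.1453933568)/0.32 ≈ $206 billion.

$206 billion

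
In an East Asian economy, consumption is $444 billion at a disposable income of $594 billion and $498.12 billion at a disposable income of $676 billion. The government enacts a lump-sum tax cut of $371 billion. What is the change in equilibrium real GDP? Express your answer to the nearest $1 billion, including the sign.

MPC = ΔC/ΔYd = (498.12 − 444)/(676 − 594) = 54.12/82 = 0.66.
A lump-sum tax change of −$371 billion shifts disposable income by +$371 billion; first-round consumption changes by −c × ΔT = −0.66 × (−$371 billion) = +$244.86 billion.
Expenditure multiplier = 1/(1 − MPC) = 1/(1 − 0.66) = 1/0.34 ≈ 2.941.
The tax multiplier is −c × k ≈ −1.941, so ΔY = k × (−c·ΔT) = (+$244.86 billion) / 0.34 ≈ +$720 billion.

+$720 billion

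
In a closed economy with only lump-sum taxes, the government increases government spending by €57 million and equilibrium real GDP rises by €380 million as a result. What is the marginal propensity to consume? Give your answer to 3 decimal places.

Implied spending multiplier k = ΔY/ΔG = 380/57 ≈ 6.6667.
Since k = 1/(1 − MPC), MPC = 1 − 1/k = 1 − ΔG/ΔY = 1 − 57/380 = 0.850.

0.850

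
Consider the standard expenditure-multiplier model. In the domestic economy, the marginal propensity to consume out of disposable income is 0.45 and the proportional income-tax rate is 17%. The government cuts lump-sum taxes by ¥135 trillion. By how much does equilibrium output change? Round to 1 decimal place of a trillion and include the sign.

A lump-sum tax change of −¥135 trillion shifts disposable income by +¥135 trillion; first-round consumption changes by −c × ΔT = −0.45 × (−¥135 trillion) = +¥60.75 trillion.
Expenditure multiplier = 1/(1 − c(1−t)) = 1/(1 − 0.45×0.83) = 1/0.6265 ≈ 1.596.
The tax multiplier is −c × k ≈ −0.718, so ΔY = k × (−c·ΔT) = (+¥60.75 trillion) / 0.6265 ≈ +¥97 trillion.

+¥97.0 trillion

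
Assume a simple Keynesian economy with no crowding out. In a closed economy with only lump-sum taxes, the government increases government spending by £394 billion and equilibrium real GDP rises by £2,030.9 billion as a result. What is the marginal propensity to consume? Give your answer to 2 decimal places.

0.81

Implied spending multiplier k = ΔY/ΔG = 2,030.9/394 ≈ 5.1546.
Since k = 1/(1 − MPC), MPC = 1 − 1/k = 1 − ΔG/ΔY = 1 − 394/2,030.9 ≈ 0.81.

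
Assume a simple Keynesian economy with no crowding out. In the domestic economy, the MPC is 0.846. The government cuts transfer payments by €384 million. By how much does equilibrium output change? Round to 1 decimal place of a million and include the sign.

−€2,109.5 million

The transfer change shifts disposable income by −€384 million, so first-round consumption changes by c·ΔTR = 0.846 × (−€384 million) = −€324.864 million.
Expenditure multiplier = 1/(1 − MPC) = 1/(1 − 0.846) = 1/0.154 ≈ 6.494.
The transfer multiplier is c × k ≈ 5.494, so ΔY = k × (c·ΔTR) = (−€324.864 million) / 0.154 ≈ −€2,109.5 million.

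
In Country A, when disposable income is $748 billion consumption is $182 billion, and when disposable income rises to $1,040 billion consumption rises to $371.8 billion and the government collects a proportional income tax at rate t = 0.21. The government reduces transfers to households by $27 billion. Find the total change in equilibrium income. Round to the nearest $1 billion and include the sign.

MPC = ΔC/ΔYd = (371.8 − 182)/(1,040 − 748) = 189.8/292 = 0.65.
The transfer change shifts disposable income by −$27 billion, so first-round consumption changes by c·ΔTR = 0.65 × (−$27 billion) = −$17.55 billion.
Expenditure multiplier = 1/(1 − c(1−t)) = 1/(1 − 0.65×0.79) = 1/0.4865 ≈ 2.055.
The transfer multiplier is c × k ≈ 1.336, so ΔY = k × (c·ΔTR) = (−$17.55 billion) / 0.4865 ≈ −$36 billion.

−$36 billion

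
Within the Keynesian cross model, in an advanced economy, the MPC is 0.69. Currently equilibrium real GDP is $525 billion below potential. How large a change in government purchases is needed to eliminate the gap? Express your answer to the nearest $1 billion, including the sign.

+$163 billion

Spending multiplier = 1/(1 − MPC) = 1/(1 − 0.69) = 1/0.31 ≈ 3.226.
Need ΔY = +$525 billion, so ΔG = ΔY/k = (+$525 billion) × 0.31 ≈ +$163 billion.
The government should increase government purchases by $163 billion.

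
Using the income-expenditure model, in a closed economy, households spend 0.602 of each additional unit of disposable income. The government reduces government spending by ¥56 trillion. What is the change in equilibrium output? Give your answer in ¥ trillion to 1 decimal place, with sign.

Government-spending multiplier = 1/(1 − MPC) = 1/(1 − 0.602) = 1/0.398 ≈ 2.513.
ΔY = k × ΔG = (−¥56 trillion) / 0.398 ≈ −¥140.7 trillion.

−¥140.7 trillion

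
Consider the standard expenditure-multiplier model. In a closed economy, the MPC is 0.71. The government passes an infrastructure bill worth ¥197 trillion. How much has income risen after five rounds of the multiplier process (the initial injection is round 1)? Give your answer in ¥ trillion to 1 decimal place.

¥556.7 trillion

Round 1 adds ΔG = ¥197 trillion; each later round is MPC = 0.71 times the previous.
After 5 rounds: 197 + 139.87 + 99.3077 + 70.508467 + 50.06101157 = ΔG·(1 − c^5)/(1 − c) = 197 × (1 − 0.1804229351)/0.29 ≈ ¥556.7 trillion.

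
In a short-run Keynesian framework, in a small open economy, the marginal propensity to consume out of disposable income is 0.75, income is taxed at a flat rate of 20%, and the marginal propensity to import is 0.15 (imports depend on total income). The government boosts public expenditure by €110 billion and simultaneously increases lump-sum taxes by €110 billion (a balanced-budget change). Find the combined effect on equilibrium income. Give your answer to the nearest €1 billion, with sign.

+€50 billion

Expenditure multiplier = 1/(1 − c(1−t) + m) = 1/(1 − 0.75×0.8 + 0.15) = 1/0.55 ≈ 1.818.
ΔG contributes k·ΔG = (+€110 billion) / 0.55 = +€200 billion.
ΔT of +€110 billion changes first-round spending by −c·ΔT = −€82.5 billion, contributing k·(−c·ΔT) = (−€82.5 billion) / 0.55 = −€150 billion.
Net ΔY = k(ΔG − c·ΔT) = (+€27.5 billion) / 0.55 = +€50 billion.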